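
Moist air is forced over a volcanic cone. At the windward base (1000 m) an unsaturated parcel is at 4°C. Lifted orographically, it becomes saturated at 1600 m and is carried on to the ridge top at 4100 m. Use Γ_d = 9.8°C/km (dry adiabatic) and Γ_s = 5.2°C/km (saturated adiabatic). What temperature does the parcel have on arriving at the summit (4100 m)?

-14.88°C

1000–1600 m, dry: Δz = 0.6 km ⇒ ΔT = -5.88°C; T = -1.88°C
1600–4100 m, saturated: Δz = 2.5 km ⇒ ΔT = -13°C; T = -14.88°C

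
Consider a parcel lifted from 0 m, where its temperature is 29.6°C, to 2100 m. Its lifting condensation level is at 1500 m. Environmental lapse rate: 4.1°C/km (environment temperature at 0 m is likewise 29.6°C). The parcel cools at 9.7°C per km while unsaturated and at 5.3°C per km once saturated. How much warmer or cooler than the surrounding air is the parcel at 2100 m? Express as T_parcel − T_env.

Parcel:
  0 → 1500 m (dry, 9.7°C/km): ΔT = -9.7 × 1.5 = -14.55°C → T = 15.05°C
  1500 → 2100 m (saturated, 5.3°C/km): ΔT = -5.3 × 0.6 = -3.18°C → T = 11.87°C
Environment:
  0 → 2100 m (environment, 4.1°C/km): ΔT = -4.1 × 2.1 = -8.61°C → T = 20.99°C
T_parcel − T_env = 11.87 − 20.99 = -9.12°C

-9.12°C (parcel cooler than environment)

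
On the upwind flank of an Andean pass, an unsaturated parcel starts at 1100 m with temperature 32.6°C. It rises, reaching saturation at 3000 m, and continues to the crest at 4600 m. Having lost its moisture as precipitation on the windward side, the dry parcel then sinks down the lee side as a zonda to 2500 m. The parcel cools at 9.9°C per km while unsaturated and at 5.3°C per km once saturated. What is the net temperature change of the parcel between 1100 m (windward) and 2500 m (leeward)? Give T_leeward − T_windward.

1100 → 3000 m (dry, 9.9°C/km): ΔT = -9.9 × 1.9 = -18.81°C → T = 13.79°C
3000 → 4600 m (saturated, 5.3°C/km): ΔT = -5.3 × 1.6 = -8.48°C → T = 5.31°C
4600 → 2500 m (dry descent, 9.9°C/km): ΔT = +9.9 × 2.1 = +20.79°C → T = 26.1°C
Net change vs windward start: 26.1 − 32.6 = -6.5°C

-6.5°C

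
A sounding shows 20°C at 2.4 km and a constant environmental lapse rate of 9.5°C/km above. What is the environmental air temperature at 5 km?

-4.7°C

Environmental to 5000 m: -9.5 × 2.6 km = -24.7°C, so T = -4.7°C.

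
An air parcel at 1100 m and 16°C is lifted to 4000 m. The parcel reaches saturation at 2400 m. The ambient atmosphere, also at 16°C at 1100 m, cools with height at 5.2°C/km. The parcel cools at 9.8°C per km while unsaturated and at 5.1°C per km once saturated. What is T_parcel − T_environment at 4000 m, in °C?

-5.82°C (parcel cooler than environment)

Parcel:
  Dry to 2400 m: -9.8 × 1.3 km = -12.74°C, so T = 3.26°C.
  Saturated to 4000 m: -5.1 × 1.6 km = -8.16°C, so T = -4.9°C.
Environment:
  Environment to 4000 m: -5.2 × 2.9 km = -15.08°C, so T = 0.92°C.
T_parcel − T_env = -4.9 − 0.92 = -5.82°C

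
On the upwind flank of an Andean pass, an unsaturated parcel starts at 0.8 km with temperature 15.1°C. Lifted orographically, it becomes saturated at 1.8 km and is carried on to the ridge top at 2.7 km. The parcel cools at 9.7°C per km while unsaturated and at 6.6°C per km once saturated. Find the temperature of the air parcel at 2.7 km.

From 800 m to 1800 m (dry): cools by 9.7 × 1 = 9.7°C, giving 5.4°C.
From 1800 m to 2700 m (saturated): cools by 6.6 × 0.9 = 5.94°C, giving -0.54°C.

-0.54°C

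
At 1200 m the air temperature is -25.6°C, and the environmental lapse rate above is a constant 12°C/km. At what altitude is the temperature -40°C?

2400 m

Height above start = (-25.6 − (-40)) / 12 = 1.2 km
Altitude = 1200 m + 1200 m = 2400 m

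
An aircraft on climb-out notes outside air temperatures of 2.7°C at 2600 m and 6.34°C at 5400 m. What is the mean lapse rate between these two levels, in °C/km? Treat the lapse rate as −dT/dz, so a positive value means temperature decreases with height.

Γ = −ΔT/Δz = (2.7 − 6.34) / (5400 − 2600) m
  = -3.64°C / 2.8 km = -1.3°C/km

-1.3°C/km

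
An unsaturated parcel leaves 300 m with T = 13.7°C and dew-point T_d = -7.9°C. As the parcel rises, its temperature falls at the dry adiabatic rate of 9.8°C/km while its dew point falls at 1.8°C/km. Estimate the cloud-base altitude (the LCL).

T and T_d converge at 9.8 − 1.8 = 8°C per km
Height above start = (13.7 − (-7.9)) / 8 = 2.7 km
LCL altitude = 300 m + 2700 m = 3000 m

3000 m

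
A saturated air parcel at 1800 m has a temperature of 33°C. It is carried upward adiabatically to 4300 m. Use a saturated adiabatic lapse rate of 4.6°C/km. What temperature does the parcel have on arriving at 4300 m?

21.5°C

From 1800 m to 4300 m (saturated adiabatic): cools by 4.6 × 2.5 = 11.5°C, giving 21.5°C.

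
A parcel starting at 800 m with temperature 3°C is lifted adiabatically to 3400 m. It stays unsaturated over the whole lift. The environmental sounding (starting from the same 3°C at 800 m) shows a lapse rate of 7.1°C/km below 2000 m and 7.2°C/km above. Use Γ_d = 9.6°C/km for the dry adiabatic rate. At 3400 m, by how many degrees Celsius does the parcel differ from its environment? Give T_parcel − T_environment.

-6.36°C (parcel cooler than environment)

Parcel:
  Dry to 3400 m: -9.6 × 2.6 km = -24.96°C, so T = -21.96°C.
Environment:
  Environment, lower layer to 2000 m: -7.1 × 1.2 km = -8.52°C, so T = -5.52°C.
  Environment, upper layer to 3400 m: -7.2 × 1.4 km = -10.08°C, so T = -15.6°C.
T_parcel − T_env = -21.96 − (-15.6) = -6.36°C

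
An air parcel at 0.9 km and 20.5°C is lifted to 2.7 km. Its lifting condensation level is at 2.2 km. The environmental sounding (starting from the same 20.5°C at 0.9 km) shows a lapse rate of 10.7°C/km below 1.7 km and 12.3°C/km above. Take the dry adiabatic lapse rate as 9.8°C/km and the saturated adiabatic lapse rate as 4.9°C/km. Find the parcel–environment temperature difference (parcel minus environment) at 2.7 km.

+5.67°C (parcel warmer than environment)

Parcel:
  900–2200 m, dry: Δz = 1.3 km ⇒ ΔT = -12.74°C; T = 7.76°C
  2200–2700 m, saturated: Δz = 0.5 km ⇒ ΔT = -2.45°C; T = 5.31°C
Environment:
  900–1700 m, environment, lower layer: Δz = 0.8 km ⇒ ΔT = -8.56°C; T = 11.94°C
  1700–2700 m, environment, upper layer: Δz = 1 km ⇒ ΔT = -12.3°C; T = -0.36°C
T_parcel − T_env = 5.31 − (-0.36) = +5.67°C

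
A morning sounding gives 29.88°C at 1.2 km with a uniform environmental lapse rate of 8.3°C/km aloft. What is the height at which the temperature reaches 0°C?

4.8 km

Height above start = (29.88 − 0) / 8.3 = 3.6 km
Altitude = 1200 m + 3600 m = 4800 m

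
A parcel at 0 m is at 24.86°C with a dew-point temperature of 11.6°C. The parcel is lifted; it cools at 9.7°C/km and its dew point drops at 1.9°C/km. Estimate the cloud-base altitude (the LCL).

1700 m

T and T_d converge at 9.7 − 1.9 = 7.8°C per km
Height above start = (24.86 − 11.6) / 7.8 = 1.7 km
LCL altitude = 0 m + 1700 m = 1700 m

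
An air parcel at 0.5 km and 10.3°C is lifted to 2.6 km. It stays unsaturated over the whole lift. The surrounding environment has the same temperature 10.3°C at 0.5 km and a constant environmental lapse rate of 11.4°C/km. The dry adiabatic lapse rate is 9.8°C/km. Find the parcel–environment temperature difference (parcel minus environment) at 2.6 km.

+3.36°C (parcel warmer than environment)

Parcel:
  From 500 m to 2600 m (dry): cools by 9.8 × 2.1 = 20.58°C, giving -10.28°C.
Environment:
  From 500 m to 2600 m (environment): cools by 11.4 × 2.1 = 23.94°C, giving -13.64°C.
T_parcel − T_env = -10.28 − (-13.64) = +3.36°C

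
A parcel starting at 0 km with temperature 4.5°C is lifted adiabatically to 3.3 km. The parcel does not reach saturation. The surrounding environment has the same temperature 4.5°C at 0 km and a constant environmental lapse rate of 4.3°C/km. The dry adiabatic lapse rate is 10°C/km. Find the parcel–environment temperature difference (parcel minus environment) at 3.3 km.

-18.81°C (parcel cooler than environment)

Parcel:
  0 → 3300 m (dry, 10°C/km): ΔT = -10 × 3.3 = -33°C → T = -28.5°C
Environment:
  0 → 3300 m (environment, 4.3°C/km): ΔT = -4.3 × 3.3 = -14.19°C → T = -9.69°C
T_parcel − T_env = -28.5 − (-9.69) = -18.81°C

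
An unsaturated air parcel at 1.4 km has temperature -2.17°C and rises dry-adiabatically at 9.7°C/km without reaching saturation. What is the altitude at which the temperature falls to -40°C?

5.3 km

Height above start = (-2.17 − (-40)) / 9.7 = 3.9 km
Altitude = 1400 m + 3900 m = 5300 m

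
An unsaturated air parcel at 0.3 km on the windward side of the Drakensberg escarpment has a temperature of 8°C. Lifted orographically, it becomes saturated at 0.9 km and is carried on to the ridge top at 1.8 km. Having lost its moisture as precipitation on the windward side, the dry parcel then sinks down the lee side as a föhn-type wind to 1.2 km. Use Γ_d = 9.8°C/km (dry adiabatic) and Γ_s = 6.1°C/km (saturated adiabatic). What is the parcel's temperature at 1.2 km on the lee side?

From 300 m to 900 m (dry): cools by 9.8 × 0.6 = 5.88°C, giving 2.12°C.
From 900 m to 1800 m (saturated): cools by 6.1 × 0.9 = 5.49°C, giving -3.37°C.
From 1800 m to 1200 m (dry descent): warms by 9.8 × 0.6 = 5.88°C, giving 2.51°C.

2.51°C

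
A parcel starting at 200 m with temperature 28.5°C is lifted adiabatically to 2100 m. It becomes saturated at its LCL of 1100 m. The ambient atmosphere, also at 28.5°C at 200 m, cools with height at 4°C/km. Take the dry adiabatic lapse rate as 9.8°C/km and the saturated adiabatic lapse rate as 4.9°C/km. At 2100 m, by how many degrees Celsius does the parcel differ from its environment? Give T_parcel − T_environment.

-6.12°C (parcel cooler than environment)

Parcel:
  200–1100 m, dry: Δz = 0.9 km ⇒ ΔT = -8.82°C; T = 19.68°C
  1100–2100 m, saturated: Δz = 1 km ⇒ ΔT = -4.9°C; T = 14.78°C
Environment:
  200–2100 m, environment: Δz = 1.9 km ⇒ ΔT = -7.6°C; T = 20.9°C
T_parcel − T_env = 14.78 − 20.9 = -6.12°C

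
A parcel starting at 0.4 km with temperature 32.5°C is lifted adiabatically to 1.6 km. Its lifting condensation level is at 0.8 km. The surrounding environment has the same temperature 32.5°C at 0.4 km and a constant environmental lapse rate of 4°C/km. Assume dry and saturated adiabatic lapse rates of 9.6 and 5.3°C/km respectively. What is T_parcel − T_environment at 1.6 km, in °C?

-3.28°C (parcel cooler than environment)

Parcel:
  Dry to 800 m: -9.6 × 0.4 km = -3.84°C, so T = 28.66°C.
  Saturated to 1600 m: -5.3 × 0.8 km = -4.24°C, so T = 24.42°C.
Environment:
  Environment to 1600 m: -4 × 1.2 km = -4.8°C, so T = 27.7°C.
T_parcel − T_env = 24.42 − 27.7 = -3.28°C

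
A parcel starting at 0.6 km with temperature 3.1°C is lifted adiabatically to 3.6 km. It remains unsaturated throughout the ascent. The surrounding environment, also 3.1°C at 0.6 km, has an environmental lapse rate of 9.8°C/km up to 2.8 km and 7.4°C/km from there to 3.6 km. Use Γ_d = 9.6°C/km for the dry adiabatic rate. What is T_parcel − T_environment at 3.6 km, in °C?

-1.32°C (parcel cooler than environment)

Parcel:
  600 → 3600 m (dry, 9.6°C/km): ΔT = -9.6 × 3 = -28.8°C → T = -25.7°C
Environment:
  600 → 2800 m (environment, lower layer, 9.8°C/km): ΔT = -9.8 × 2.2 = -21.56°C → T = -18.46°C
  2800 → 3600 m (environment, upper layer, 7.4°C/km): ΔT = -7.4 × 0.8 = -5.92°C → T = -24.38°C
T_parcel − T_env = -25.7 − (-24.38) = -1.32°C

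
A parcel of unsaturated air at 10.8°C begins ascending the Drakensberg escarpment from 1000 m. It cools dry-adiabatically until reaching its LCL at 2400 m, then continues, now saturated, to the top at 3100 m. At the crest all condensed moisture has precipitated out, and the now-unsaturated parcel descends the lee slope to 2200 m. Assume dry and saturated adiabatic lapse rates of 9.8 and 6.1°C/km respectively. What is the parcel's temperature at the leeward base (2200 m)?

1.63°C

1000–2400 m, dry: Δz = 1.4 km ⇒ ΔT = -13.72°C; T = -2.92°C
2400–3100 m, saturated: Δz = 0.7 km ⇒ ΔT = -4.27°C; T = -7.19°C
3100–2200 m, dry descent: Δz = 0.9 km ⇒ ΔT = +8.82°C; T = 1.63°C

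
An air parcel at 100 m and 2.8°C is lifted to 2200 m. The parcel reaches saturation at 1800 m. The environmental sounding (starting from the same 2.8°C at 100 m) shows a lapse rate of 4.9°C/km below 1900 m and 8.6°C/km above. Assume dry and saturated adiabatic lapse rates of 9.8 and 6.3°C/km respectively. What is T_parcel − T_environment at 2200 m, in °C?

-7.78°C (parcel cooler than environment)

Parcel:
  From 100 m to 1800 m (dry): cools by 9.8 × 1.7 = 16.66°C, giving -13.86°C.
  From 1800 m to 2200 m (saturated): cools by 6.3 × 0.4 = 2.52°C, giving -16.38°C.
Environment:
  From 100 m to 1900 m (environment, lower layer): cools by 4.9 × 1.8 = 8.82°C, giving -6.02°C.
  From 1900 m to 2200 m (environment, upper layer): cools by 8.6 × 0.3 = 2.58°C, giving -8.6°C.
T_parcel − T_env = -16.38 − (-8.6) = -7.78°C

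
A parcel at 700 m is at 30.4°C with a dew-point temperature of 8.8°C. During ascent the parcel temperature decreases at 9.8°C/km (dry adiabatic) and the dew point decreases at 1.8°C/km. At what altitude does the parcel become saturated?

3400 m

T and T_d converge at 9.8 − 1.8 = 8°C per km
Height above start = (30.4 − 8.8) / 8 = 2.7 km
LCL altitude = 700 m + 2700 m = 3400 m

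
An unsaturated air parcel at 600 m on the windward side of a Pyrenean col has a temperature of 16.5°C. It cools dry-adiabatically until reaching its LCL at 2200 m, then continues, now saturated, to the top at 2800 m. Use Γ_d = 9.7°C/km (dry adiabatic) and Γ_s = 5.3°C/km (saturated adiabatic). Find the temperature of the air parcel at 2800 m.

-2.2°C

600 → 2200 m (dry, 9.7°C/km): ΔT = -9.7 × 1.6 = -15.52°C → T = 0.98°C
2200 → 2800 m (saturated, 5.3°C/km): ΔT = -5.3 × 0.6 = -3.18°C → T = -2.2°C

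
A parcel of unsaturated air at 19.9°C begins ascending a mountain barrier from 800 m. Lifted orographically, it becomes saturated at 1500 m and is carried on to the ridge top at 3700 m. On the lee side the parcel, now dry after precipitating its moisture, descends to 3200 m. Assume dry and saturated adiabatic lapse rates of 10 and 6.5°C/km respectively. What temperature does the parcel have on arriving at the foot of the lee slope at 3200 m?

Dry to 1500 m: -10 × 0.7 km = -7°C, so T = 12.9°C.
Saturated to 3700 m: -6.5 × 2.2 km = -14.3°C, so T = -1.4°C.
Dry descent to 3200 m: +10 × 0.5 km = +5°C, so T = 3.6°C.

3.6°C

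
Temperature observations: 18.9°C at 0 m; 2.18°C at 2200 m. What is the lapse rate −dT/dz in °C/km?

7.6°C/km

Γ = −ΔT/Δz = (18.9 − 2.18) / (2200 − 0) m
  = 16.72°C / 2.2 km = 7.6°C/km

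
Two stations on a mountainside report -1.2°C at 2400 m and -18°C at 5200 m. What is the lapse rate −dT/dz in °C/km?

Γ = −ΔT/Δz = (-1.2 − (-18)) / (5200 − 2400) m
  = 16.8°C / 2.8 km = 6°C/km

6°C/km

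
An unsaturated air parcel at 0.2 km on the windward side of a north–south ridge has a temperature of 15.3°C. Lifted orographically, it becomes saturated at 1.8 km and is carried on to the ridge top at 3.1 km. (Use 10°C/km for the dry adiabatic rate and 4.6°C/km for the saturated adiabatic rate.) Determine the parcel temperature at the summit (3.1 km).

-6.68°C

200–1800 m, dry: Δz = 1.6 km ⇒ ΔT = -16°C; T = -0.7°C
1800–3100 m, saturated: Δz = 1.3 km ⇒ ΔT = -5.98°C; T = -6.68°C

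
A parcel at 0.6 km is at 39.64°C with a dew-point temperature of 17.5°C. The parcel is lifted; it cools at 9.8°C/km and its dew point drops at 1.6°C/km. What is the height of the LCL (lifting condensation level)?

T and T_d converge at 9.8 − 1.6 = 8.2°C per km
Height above start = (39.64 − 17.5) / 8.2 = 2.7 km
LCL altitude = 600 m + 2700 m = 3300 m

3.3 km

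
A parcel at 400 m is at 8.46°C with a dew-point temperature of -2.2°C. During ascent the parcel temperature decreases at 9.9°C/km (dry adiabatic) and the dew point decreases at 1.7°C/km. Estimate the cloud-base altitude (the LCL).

1700 m

T and T_d converge at 9.9 − 1.7 = 8.2°C per km
Height above start = (8.46 − (-2.2)) / 8.2 = 1.3 km
LCL altitude = 400 m + 1300 m = 1700 m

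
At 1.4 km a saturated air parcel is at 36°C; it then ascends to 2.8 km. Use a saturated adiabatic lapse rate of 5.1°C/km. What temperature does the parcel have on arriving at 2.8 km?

From 1400 m to 2800 m (saturated adiabatic): cools by 5.1 × 1.4 = 7.14°C, giving 28.86°C.

28.86°C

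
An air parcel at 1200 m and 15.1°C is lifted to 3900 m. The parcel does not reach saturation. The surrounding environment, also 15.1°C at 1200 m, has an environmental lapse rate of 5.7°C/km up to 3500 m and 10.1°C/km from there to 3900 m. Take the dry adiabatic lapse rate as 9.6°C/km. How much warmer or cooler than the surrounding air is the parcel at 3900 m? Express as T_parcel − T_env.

Parcel:
  1200–3900 m, dry: Δz = 2.7 km ⇒ ΔT = -25.92°C; T = -10.82°C
Environment:
  1200–3500 m, environment, lower layer: Δz = 2.3 km ⇒ ΔT = -13.11°C; T = 1.99°C
  3500–3900 m, environment, upper layer: Δz = 0.4 km ⇒ ΔT = -4.04°C; T = -2.05°C
T_parcel − T_env = -10.82 − (-2.05) = -8.77°C

-8.77°C (parcel cooler than environment)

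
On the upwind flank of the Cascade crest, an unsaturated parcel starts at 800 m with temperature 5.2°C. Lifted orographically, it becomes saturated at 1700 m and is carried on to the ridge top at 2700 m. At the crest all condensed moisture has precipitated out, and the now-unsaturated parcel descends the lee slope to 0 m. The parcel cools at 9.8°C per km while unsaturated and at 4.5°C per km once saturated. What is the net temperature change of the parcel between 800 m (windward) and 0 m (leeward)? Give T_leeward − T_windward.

From 800 m to 1700 m (dry): cools by 9.8 × 0.9 = 8.82°C, giving -3.62°C.
From 1700 m to 2700 m (saturated): cools by 4.5 × 1 = 4.5°C, giving -8.12°C.
From 2700 m to 0 m (dry descent): warms by 9.8 × 2.7 = 26.46°C, giving 18.34°C.
Net change vs windward start: 18.34 − 5.2 = +13.14°C

+13.14°C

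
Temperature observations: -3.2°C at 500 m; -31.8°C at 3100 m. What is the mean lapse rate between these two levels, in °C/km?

Γ = −ΔT/Δz = (-3.2 − (-31.8)) / (3100 − 500) m
  = 28.6°C / 2.6 km = 11°C/km

11°C/km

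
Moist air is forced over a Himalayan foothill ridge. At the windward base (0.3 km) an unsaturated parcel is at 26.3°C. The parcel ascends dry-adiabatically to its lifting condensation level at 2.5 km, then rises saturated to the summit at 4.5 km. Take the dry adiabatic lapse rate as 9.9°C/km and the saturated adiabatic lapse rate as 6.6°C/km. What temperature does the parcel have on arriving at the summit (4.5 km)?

Dry to 2500 m: -9.9 × 2.2 km = -21.78°C, so T = 4.52°C.
Saturated to 4500 m: -6.6 × 2 km = -13.2°C, so T = -8.68°C.

-8.68°C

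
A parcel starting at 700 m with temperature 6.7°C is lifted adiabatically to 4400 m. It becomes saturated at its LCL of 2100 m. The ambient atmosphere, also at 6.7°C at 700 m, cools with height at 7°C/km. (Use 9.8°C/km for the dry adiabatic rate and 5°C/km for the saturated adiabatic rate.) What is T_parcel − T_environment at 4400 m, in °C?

+0.68°C (parcel warmer than environment)

Parcel:
  From 700 m to 2100 m (dry): cools by 9.8 × 1.4 = 13.72°C, giving -7.02°C.
  From 2100 m to 4400 m (saturated): cools by 5 × 2.3 = 11.5°C, giving -18.52°C.
Environment:
  From 700 m to 4400 m (environment): cools by 7 × 3.7 = 25.9°C, giving -19.2°C.
T_parcel − T_env = -18.52 − (-19.2) = +0.68°C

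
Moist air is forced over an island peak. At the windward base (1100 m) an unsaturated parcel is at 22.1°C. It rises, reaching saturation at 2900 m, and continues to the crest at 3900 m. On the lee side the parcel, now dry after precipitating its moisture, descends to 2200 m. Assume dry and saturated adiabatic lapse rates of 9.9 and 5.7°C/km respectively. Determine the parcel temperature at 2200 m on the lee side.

15.41°C

Dry to 2900 m: -9.9 × 1.8 km = -17.82°C, so T = 4.28°C.
Saturated to 3900 m: -5.7 × 1 km = -5.7°C, so T = -1.42°C.
Dry descent to 2200 m: +9.9 × 1.7 km = +16.83°C, so T = 15.41°C.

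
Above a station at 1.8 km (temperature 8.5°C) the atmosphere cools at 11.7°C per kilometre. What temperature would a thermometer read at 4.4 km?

-21.92°C

From 1800 m to 4400 m (environmental): cools by 11.7 × 2.6 = 30.42°C, giving -21.92°C.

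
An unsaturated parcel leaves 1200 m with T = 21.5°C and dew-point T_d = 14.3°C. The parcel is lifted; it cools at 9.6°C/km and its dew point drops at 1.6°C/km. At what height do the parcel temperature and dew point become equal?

T and T_d converge at 9.6 − 1.6 = 8°C per km
Height above start = (21.5 − 14.3) / 8 = 0.9 km
LCL altitude = 1200 m + 900 m = 2100 m

2100 m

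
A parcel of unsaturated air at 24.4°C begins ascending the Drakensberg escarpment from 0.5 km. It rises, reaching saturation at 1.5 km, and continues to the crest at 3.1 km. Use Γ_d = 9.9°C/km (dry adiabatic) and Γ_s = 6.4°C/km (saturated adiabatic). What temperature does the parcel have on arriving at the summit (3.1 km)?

4.26°C

From 500 m to 1500 m (dry): cools by 9.9 × 1 = 9.9°C, giving 14.5°C.
From 1500 m to 3100 m (saturated): cools by 6.4 × 1.6 = 10.24°C, giving 4.26°C.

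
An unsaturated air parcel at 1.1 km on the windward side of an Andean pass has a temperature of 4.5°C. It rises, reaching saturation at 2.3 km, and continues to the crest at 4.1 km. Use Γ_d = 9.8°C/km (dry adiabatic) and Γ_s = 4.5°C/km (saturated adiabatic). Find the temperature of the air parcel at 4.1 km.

1100 → 2300 m (dry, 9.8°C/km): ΔT = -9.8 × 1.2 = -11.76°C → T = -7.26°C
2300 → 4100 m (saturated, 4.5°C/km): ΔT = -4.5 × 1.8 = -8.1°C → T = -15.36°C

-15.36°C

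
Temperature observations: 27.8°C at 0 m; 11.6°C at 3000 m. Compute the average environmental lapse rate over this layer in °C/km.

5.4°C/km

Γ = −ΔT/Δz = (27.8 − 11.6) / (3000 − 0) m
  = 16.2°C / 3 km = 5.4°C/km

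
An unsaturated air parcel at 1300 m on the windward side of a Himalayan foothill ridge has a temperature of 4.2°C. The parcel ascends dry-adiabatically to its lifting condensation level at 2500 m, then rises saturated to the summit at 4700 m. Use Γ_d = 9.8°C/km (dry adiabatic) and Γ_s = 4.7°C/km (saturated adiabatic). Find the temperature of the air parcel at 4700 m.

1300–2500 m, dry: Δz = 1.2 km ⇒ ΔT = -11.76°C; T = -7.56°C
2500–4700 m, saturated: Δz = 2.2 km ⇒ ΔT = -10.34°C; T = -17.9°C

-17.9°C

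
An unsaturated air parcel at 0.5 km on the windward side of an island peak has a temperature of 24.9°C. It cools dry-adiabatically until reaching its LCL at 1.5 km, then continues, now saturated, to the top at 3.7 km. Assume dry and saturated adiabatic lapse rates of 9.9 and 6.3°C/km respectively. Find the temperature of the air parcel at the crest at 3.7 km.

1.14°C

From 500 m to 1500 m (dry): cools by 9.9 × 1 = 9.9°C, giving 15°C.
From 1500 m to 3700 m (saturated): cools by 6.3 × 2.2 = 13.86°C, giving 1.14°C.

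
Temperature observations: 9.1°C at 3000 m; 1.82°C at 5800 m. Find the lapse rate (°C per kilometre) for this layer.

Γ = −ΔT/Δz = (9.1 − 1.82) / (5800 − 3000) m
  = 7.28°C / 2.8 km = 2.6°C/km

2.6°C/km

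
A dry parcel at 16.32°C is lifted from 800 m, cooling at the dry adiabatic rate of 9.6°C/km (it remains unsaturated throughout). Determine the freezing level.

2500 m

Height above start = (16.32 − 0) / 9.6 = 1.7 km
Altitude = 800 m + 1700 m = 2500 m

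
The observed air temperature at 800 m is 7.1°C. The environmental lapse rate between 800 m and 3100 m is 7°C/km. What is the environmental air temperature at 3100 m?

-9°C

800 → 3100 m (environmental, 7°C/km): ΔT = -7 × 2.3 = -16.1°C → T = -9°C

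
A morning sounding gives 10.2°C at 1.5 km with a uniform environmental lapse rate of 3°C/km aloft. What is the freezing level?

4.9 km

Height above start = (10.2 − 0) / 3 = 3.4 km
Altitude = 1500 m + 3400 m = 4900 m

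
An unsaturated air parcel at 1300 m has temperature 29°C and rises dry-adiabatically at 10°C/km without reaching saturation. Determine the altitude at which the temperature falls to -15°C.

5700 m

Height above start = (29 − (-15)) / 10 = 4.4 km
Altitude = 1300 m + 4400 m = 5700 m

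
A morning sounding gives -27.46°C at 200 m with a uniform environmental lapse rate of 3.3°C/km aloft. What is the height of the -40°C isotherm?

Height above start = (-27.46 − (-40)) / 3.3 = 3.8 km
Altitude = 200 m + 3800 m = 4000 m

4000 m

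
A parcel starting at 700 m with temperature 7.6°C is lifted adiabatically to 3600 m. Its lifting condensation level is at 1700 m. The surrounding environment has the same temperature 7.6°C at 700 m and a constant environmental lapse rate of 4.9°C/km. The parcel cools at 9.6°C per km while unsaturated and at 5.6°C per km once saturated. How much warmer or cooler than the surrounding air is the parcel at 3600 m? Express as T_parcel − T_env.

-6.03°C (parcel cooler than environment)

Parcel:
  700–1700 m, dry: Δz = 1 km ⇒ ΔT = -9.6°C; T = -2°C
  1700–3600 m, saturated: Δz = 1.9 km ⇒ ΔT = -10.64°C; T = -12.64°C
Environment:
  700–3600 m, environment: Δz = 2.9 km ⇒ ΔT = -14.21°C; T = -6.61°C
T_parcel − T_env = -12.64 − (-6.61) = -6.03°C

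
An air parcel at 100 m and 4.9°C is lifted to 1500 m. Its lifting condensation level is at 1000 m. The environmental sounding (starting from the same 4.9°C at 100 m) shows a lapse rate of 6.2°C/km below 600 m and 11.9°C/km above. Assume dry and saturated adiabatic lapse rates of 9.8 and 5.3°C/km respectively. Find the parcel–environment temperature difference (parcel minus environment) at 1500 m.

Parcel:
  From 100 m to 1000 m (dry): cools by 9.8 × 0.9 = 8.82°C, giving -3.92°C.
  From 1000 m to 1500 m (saturated): cools by 5.3 × 0.5 = 2.65°C, giving -6.57°C.
Environment:
  From 100 m to 600 m (environment, lower layer): cools by 6.2 × 0.5 = 3.1°C, giving 1.8°C.
  From 600 m to 1500 m (environment, upper layer): cools by 11.9 × 0.9 = 10.71°C, giving -8.91°C.
T_parcel − T_env = -6.57 − (-8.91) = +2.34°C

+2.34°C (parcel warmer than environment)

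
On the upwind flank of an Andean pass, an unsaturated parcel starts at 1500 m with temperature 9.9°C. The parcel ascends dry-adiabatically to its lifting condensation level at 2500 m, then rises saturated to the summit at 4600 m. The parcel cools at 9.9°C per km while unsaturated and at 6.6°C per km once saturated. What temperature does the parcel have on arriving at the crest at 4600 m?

From 1500 m to 2500 m (dry): cools by 9.9 × 1 = 9.9°C, giving 0°C.
From 2500 m to 4600 m (saturated): cools by 6.6 × 2.1 = 13.86°C, giving -13.86°C.

-13.86°C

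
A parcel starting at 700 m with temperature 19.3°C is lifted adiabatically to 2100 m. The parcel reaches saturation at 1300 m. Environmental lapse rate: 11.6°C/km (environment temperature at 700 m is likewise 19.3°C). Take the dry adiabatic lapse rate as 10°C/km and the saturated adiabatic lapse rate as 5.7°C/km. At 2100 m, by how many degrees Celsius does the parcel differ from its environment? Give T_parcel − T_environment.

Parcel:
  700 → 1300 m (dry, 10°C/km): ΔT = -10 × 0.6 = -6°C → T = 13.3°C
  1300 → 2100 m (saturated, 5.7°C/km): ΔT = -5.7 × 0.8 = -4.56°C → T = 8.74°C
Environment:
  700 → 2100 m (environment, 11.6°C/km): ΔT = -11.6 × 1.4 = -16.24°C → T = 3.06°C
T_parcel − T_env = 8.74 − 3.06 = +5.68°C

+5.68°C (parcel warmer than environment)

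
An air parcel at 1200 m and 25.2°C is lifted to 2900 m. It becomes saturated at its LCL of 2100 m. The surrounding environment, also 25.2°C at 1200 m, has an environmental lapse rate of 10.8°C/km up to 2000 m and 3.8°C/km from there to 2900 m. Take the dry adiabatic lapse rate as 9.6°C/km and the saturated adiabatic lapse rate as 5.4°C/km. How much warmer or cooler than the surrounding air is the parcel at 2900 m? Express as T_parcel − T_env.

-0.9°C (parcel cooler than environment)

Parcel:
  From 1200 m to 2100 m (dry): cools by 9.6 × 0.9 = 8.64°C, giving 16.56°C.
  From 2100 m to 2900 m (saturated): cools by 5.4 × 0.8 = 4.32°C, giving 12.24°C.
Environment:
  From 1200 m to 2000 m (environment, lower layer): cools by 10.8 × 0.8 = 8.64°C, giving 16.56°C.
  From 2000 m to 2900 m (environment, upper layer): cools by 3.8 × 0.9 = 3.42°C, giving 13.14°C.
T_parcel − T_env = 12.24 − 13.14 = -0.9°C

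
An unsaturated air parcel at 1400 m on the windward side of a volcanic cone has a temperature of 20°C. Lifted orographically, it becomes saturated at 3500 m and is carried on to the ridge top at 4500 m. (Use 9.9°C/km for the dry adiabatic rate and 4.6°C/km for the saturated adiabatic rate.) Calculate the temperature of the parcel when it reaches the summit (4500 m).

Dry to 3500 m: -9.9 × 2.1 km = -20.79°C, so T = -0.79°C.
Saturated to 4500 m: -4.6 × 1 km = -4.6°C, so T = -5.39°C.

-5.39°C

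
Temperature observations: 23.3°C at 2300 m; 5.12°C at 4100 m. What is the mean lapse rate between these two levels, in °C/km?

10.1°C/km

Γ = −ΔT/Δz = (23.3 − 5.12) / (4100 − 2300) m
  = 18.18°C / 1.8 km = 10.1°C/km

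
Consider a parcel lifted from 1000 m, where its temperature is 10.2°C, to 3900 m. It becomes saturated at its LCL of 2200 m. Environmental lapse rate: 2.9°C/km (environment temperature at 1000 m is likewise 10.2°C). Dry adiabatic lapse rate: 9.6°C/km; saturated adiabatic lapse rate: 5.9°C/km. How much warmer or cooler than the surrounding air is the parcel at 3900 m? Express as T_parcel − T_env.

-13.14°C (parcel cooler than environment)

Parcel:
  From 1000 m to 2200 m (dry): cools by 9.6 × 1.2 = 11.52°C, giving -1.32°C.
  From 2200 m to 3900 m (saturated): cools by 5.9 × 1.7 = 10.03°C, giving -11.35°C.
Environment:
  From 1000 m to 3900 m (environment): cools by 2.9 × 2.9 = 8.41°C, giving 1.79°C.
T_parcel − T_env = -11.35 − 1.79 = -13.14°C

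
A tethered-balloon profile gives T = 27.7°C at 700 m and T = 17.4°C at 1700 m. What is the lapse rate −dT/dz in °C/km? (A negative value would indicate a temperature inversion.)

10.3°C/km

Γ = −ΔT/Δz = (27.7 − 17.4) / (1700 − 700) m
  = 10.3°C / 1 km = 10.3°C/km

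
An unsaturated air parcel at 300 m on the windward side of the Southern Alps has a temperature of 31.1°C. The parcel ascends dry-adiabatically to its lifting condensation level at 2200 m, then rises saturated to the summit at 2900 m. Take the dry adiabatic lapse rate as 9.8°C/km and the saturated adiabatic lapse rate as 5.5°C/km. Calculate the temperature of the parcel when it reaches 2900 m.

300 → 2200 m (dry, 9.8°C/km): ΔT = -9.8 × 1.9 = -18.62°C → T = 12.48°C
2200 → 2900 m (saturated, 5.5°C/km): ΔT = -5.5 × 0.7 = -3.85°C → T = 8.63°C

8.63°C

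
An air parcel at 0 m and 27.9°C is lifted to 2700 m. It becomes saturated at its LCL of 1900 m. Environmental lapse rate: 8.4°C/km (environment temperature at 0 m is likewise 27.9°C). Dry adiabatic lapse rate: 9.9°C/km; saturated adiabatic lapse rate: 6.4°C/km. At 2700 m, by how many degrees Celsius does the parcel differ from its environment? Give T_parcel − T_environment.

-1.25°C (parcel cooler than environment)

Parcel:
  Dry to 1900 m: -9.9 × 1.9 km = -18.81°C, so T = 9.09°C.
  Saturated to 2700 m: -6.4 × 0.8 km = -5.12°C, so T = 3.97°C.
Environment:
  Environment to 2700 m: -8.4 × 2.7 km = -22.68°C, so T = 5.22°C.
T_parcel − T_env = 3.97 − 5.22 = -1.25°C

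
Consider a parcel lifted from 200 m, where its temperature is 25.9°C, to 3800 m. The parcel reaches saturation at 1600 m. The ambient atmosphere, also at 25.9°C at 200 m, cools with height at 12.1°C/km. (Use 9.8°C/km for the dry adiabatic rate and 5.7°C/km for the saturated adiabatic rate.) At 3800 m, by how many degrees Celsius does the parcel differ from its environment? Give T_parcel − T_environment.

Parcel:
  From 200 m to 1600 m (dry): cools by 9.8 × 1.4 = 13.72°C, giving 12.18°C.
  From 1600 m to 3800 m (saturated): cools by 5.7 × 2.2 = 12.54°C, giving -0.36°C.
Environment:
  From 200 m to 3800 m (environment): cools by 12.1 × 3.6 = 43.56°C, giving -17.66°C.
T_parcel − T_env = -0.36 − (-17.66) = +17.3°C

+17.3°C (parcel warmer than environment)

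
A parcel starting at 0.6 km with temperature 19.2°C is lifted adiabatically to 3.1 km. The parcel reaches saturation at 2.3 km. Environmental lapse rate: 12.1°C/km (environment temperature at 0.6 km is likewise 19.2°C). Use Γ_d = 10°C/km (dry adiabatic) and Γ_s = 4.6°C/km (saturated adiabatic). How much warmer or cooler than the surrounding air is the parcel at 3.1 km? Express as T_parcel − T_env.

Parcel:
  Dry to 2300 m: -10 × 1.7 km = -17°C, so T = 2.2°C.
  Saturated to 3100 m: -4.6 × 0.8 km = -3.68°C, so T = -1.48°C.
Environment:
  Environment to 3100 m: -12.1 × 2.5 km = -30.25°C, so T = -11.05°C.
T_parcel − T_env = -1.48 − (-11.05) = +9.57°C

+9.57°C (parcel warmer than environment)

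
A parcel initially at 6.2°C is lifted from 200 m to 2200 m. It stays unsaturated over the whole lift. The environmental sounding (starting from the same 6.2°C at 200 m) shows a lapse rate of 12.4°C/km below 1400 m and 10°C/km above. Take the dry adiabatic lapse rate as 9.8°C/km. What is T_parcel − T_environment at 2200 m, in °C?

Parcel:
  Dry to 2200 m: -9.8 × 2 km = -19.6°C, so T = -13.4°C.
Environment:
  Environment, lower layer to 1400 m: -12.4 × 1.2 km = -14.88°C, so T = -8.68°C.
  Environment, upper layer to 2200 m: -10 × 0.8 km = -8°C, so T = -16.68°C.
T_parcel − T_env = -13.4 − (-16.68) = +3.28°C

+3.28°C (parcel warmer than environment)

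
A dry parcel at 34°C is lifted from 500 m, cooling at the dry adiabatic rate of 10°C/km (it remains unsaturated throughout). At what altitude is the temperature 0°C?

Height above start = (34 − 0) / 10 = 3.4 km
Altitude = 500 m + 3400 m = 3900 m

3900 m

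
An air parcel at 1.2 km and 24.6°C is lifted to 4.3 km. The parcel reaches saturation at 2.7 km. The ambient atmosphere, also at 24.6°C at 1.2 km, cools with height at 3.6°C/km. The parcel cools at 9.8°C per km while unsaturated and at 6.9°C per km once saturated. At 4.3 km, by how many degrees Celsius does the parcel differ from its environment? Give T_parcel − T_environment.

Parcel:
  From 1200 m to 2700 m (dry): cools by 9.8 × 1.5 = 14.7°C, giving 9.9°C.
  From 2700 m to 4300 m (saturated): cools by 6.9 × 1.6 = 11.04°C, giving -1.14°C.
Environment:
  From 1200 m to 4300 m (environment): cools by 3.6 × 3.1 = 11.16°C, giving 13.44°C.
T_parcel − T_env = -1.14 − 13.44 = -14.58°C

-14.58°C (parcel cooler than environment)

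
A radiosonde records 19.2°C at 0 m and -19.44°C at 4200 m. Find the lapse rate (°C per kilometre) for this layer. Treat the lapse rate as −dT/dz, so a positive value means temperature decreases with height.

Γ = −ΔT/Δz = (19.2 − (-19.44)) / (4200 − 0) m
  = 38.64°C / 4.2 km = 9.2°C/km

9.2°C/km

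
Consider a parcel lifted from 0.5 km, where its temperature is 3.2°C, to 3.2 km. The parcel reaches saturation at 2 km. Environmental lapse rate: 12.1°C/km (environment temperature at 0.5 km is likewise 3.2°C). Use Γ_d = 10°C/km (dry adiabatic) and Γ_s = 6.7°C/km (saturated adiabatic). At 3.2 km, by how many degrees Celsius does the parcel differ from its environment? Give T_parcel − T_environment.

Parcel:
  500 → 2000 m (dry, 10°C/km): ΔT = -10 × 1.5 = -15°C → T = -11.8°C
  2000 → 3200 m (saturated, 6.7°C/km): ΔT = -6.7 × 1.2 = -8.04°C → T = -19.84°C
Environment:
  500 → 3200 m (environment, 12.1°C/km): ΔT = -12.1 × 2.7 = -32.67°C → T = -29.47°C
T_parcel − T_env = -19.84 − (-29.47) = +9.63°C

+9.63°C (parcel warmer than environment)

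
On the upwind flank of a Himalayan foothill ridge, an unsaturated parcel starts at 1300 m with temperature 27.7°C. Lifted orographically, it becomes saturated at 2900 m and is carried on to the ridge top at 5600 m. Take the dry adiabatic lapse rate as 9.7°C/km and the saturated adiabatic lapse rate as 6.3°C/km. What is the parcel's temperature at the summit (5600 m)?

-4.83°C

1300 → 2900 m (dry, 9.7°C/km): ΔT = -9.7 × 1.6 = -15.52°C → T = 12.18°C
2900 → 5600 m (saturated, 6.3°C/km): ΔT = -6.3 × 2.7 = -17.01°C → T = -4.83°C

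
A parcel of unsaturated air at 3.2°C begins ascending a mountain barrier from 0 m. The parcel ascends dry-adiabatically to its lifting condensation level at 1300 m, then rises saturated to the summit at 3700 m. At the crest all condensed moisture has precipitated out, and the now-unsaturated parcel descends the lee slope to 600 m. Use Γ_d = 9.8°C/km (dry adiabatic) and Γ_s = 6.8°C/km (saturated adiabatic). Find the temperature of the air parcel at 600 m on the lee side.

4.52°C

From 0 m to 1300 m (dry): cools by 9.8 × 1.3 = 12.74°C, giving -9.54°C.
From 1300 m to 3700 m (saturated): cools by 6.8 × 2.4 = 16.32°C, giving -25.86°C.
From 3700 m to 600 m (dry descent): warms by 9.8 × 3.1 = 30.38°C, giving 4.52°C.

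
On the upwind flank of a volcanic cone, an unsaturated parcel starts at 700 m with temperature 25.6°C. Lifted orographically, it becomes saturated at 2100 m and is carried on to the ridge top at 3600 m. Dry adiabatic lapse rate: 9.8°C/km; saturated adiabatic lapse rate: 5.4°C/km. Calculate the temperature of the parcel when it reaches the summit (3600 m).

From 700 m to 2100 m (dry): cools by 9.8 × 1.4 = 13.72°C, giving 11.88°C.
From 2100 m to 3600 m (saturated): cools by 5.4 × 1.5 = 8.1°C, giving 3.78°C.

3.78°C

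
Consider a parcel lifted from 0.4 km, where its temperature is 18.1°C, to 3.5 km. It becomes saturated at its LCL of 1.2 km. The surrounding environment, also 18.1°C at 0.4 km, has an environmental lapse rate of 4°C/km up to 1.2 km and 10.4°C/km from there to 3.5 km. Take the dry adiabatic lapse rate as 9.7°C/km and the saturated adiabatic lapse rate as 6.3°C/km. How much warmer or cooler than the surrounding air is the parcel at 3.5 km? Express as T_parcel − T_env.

+4.87°C (parcel warmer than environment)

Parcel:
  400 → 1200 m (dry, 9.7°C/km): ΔT = -9.7 × 0.8 = -7.76°C → T = 10.34°C
  1200 → 3500 m (saturated, 6.3°C/km): ΔT = -6.3 × 2.3 = -14.49°C → T = -4.15°C
Environment:
  400 → 1200 m (environment, lower layer, 4°C/km): ΔT = -4 × 0.8 = -3.2°C → T = 14.9°C
  1200 → 3500 m (environment, upper layer, 10.4°C/km): ΔT = -10.4 × 2.3 = -23.92°C → T = -9.02°C
T_parcel − T_env = -4.15 − (-9.02) = +4.87°C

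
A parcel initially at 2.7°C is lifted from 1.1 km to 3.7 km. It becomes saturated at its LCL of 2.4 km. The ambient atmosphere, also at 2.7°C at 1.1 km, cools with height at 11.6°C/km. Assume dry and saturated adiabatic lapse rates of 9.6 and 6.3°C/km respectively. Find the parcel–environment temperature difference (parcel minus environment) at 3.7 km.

+9.49°C (parcel warmer than environment)

Parcel:
  From 1100 m to 2400 m (dry): cools by 9.6 × 1.3 = 12.48°C, giving -9.78°C.
  From 2400 m to 3700 m (saturated): cools by 6.3 × 1.3 = 8.19°C, giving -17.97°C.
Environment:
  From 1100 m to 3700 m (environment): cools by 11.6 × 2.6 = 30.16°C, giving -27.46°C.
T_parcel − T_env = -17.97 − (-27.46) = +9.49°C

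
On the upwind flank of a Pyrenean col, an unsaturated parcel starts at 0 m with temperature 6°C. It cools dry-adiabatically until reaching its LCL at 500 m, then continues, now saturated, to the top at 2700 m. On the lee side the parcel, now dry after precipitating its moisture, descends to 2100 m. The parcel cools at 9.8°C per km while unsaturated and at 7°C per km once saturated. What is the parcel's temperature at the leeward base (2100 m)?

Dry to 500 m: -9.8 × 0.5 km = -4.9°C, so T = 1.1°C.
Saturated to 2700 m: -7 × 2.2 km = -15.4°C, so T = -14.3°C.
Dry descent to 2100 m: +9.8 × 0.6 km = +5.88°C, so T = -8.42°C.

-8.42°C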